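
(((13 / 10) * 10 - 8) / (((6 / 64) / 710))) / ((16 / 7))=49700 / 3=16566.67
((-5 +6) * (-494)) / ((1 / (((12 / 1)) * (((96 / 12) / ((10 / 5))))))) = -23712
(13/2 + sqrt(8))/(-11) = -13/22 - 2 * sqrt(2)/11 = -0.85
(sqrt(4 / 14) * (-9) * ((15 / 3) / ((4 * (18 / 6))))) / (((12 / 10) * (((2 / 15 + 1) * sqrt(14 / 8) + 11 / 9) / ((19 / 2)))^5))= -1902986171802311591363203125 * sqrt(2) / 67956278415148378456 + 2517359044251450327908203125 * sqrt(14) / 237846974453019324596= -865.78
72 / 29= 2.48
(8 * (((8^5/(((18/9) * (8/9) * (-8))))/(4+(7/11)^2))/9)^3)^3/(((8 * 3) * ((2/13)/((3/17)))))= -840190949400395385391477174794564594040832/4539943523554528577789977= -185066387949815644.54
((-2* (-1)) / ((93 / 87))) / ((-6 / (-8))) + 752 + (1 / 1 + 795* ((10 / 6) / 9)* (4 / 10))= 227213 / 279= 814.38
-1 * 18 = -18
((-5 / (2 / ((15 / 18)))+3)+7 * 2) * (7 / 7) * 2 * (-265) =-7905.83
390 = 390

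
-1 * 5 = -5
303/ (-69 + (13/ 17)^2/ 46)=-4028082/ 917117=-4.39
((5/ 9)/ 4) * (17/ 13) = 85/ 468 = 0.18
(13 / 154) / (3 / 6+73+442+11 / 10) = 0.00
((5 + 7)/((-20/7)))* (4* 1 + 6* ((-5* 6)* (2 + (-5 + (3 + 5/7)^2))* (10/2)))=1427712/35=40791.77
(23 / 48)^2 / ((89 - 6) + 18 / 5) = 2645 / 997632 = 0.00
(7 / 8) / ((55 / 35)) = 49 / 88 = 0.56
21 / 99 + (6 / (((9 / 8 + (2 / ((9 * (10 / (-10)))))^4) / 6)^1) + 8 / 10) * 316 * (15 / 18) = 16832158663 / 1952841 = 8619.32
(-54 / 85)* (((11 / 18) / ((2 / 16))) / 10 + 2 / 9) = -192 / 425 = -0.45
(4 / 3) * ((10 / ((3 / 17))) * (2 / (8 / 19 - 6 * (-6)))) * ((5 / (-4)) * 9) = -8075 / 173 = -46.68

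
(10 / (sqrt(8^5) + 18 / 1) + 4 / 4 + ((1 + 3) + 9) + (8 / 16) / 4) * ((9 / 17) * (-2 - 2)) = -8245647 / 275774 - 11520 * sqrt(2) / 137887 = -30.02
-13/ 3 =-4.33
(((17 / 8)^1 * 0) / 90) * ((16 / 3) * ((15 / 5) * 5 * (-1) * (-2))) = 0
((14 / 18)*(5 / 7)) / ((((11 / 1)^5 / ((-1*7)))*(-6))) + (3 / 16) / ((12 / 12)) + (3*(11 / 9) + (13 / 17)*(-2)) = 2749628483 / 1182758544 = 2.32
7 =7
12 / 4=3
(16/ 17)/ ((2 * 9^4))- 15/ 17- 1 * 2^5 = -32.88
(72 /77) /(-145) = -0.01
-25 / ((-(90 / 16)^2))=0.79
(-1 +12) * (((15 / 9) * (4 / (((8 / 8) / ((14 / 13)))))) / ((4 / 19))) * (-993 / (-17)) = 4842530 / 221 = 21911.90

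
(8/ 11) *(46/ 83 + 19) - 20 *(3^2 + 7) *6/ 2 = -863496/ 913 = -945.78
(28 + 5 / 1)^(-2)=1 / 1089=0.00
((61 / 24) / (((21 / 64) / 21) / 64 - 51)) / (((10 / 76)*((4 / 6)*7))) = -593408 / 7311325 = -0.08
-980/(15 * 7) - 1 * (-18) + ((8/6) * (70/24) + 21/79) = 9116/711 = 12.82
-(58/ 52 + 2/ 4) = -21/ 13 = -1.62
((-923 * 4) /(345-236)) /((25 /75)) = -11076 /109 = -101.61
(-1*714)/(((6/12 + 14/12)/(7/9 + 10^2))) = -215866/5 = -43173.20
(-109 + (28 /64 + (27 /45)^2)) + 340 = 92719 /400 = 231.80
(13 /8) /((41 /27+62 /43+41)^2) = 1347921 /1603001504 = 0.00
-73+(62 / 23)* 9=-1121 / 23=-48.74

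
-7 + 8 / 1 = 1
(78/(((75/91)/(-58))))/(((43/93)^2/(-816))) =968498137152/46225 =20951825.57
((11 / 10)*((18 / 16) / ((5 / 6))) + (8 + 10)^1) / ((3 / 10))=1299 / 20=64.95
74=74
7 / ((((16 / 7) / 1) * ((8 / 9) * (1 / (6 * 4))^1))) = 1323 / 16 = 82.69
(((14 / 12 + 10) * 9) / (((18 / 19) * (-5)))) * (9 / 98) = -3819 / 1960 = -1.95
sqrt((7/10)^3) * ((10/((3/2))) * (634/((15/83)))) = 13697.20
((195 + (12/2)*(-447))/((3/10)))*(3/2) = -12435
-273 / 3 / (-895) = 91 / 895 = 0.10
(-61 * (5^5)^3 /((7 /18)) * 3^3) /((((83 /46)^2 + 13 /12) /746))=-535552348205566406250 /24101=-22221167097031924.25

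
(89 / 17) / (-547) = -89 / 9299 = -0.01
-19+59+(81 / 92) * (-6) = 1597 / 46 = 34.72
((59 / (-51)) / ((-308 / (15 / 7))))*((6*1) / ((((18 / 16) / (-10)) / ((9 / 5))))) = -7080 / 9163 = -0.77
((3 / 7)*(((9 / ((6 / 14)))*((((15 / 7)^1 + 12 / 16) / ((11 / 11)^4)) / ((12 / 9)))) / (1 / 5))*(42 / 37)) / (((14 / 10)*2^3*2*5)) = 32805 / 33152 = 0.99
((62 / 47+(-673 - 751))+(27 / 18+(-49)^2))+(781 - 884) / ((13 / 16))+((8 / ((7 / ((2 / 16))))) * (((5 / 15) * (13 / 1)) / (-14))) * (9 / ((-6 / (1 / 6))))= 612955019 / 718536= 853.06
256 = 256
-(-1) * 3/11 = 0.27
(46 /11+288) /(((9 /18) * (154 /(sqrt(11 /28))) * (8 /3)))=0.89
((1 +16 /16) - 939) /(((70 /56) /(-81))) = 303588 /5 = 60717.60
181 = 181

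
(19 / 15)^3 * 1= 6859 / 3375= 2.03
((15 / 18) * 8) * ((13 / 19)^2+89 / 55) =55232 / 3971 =13.91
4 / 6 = 2 / 3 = 0.67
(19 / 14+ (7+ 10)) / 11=1.67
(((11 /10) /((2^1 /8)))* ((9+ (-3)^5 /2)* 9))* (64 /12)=-23760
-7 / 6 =-1.17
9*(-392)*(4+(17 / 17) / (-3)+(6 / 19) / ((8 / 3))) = -253722 / 19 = -13353.79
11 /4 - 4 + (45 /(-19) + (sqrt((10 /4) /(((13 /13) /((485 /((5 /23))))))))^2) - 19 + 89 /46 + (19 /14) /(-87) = 5915392229 /1064532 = 5556.80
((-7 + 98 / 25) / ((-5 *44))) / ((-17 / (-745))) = 1043 / 1700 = 0.61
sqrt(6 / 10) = sqrt(15) / 5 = 0.77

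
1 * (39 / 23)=39 / 23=1.70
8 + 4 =12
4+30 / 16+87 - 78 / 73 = 53615 / 584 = 91.81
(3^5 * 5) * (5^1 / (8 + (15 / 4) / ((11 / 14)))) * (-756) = -101039400 / 281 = -359570.82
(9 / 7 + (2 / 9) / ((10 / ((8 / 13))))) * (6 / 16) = 0.49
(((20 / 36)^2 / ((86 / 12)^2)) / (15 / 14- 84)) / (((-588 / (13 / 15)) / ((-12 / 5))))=-104 / 405724221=-0.00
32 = 32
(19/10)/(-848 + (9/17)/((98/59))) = -15827/7061185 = -0.00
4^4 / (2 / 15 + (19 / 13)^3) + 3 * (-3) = 7470969 / 107279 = 69.64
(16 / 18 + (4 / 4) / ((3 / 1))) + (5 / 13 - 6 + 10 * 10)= 11186 / 117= 95.61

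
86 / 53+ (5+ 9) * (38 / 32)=7737 / 424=18.25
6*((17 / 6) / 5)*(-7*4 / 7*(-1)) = 68 / 5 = 13.60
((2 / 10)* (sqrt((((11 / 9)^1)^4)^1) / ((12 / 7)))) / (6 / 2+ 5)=847 / 38880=0.02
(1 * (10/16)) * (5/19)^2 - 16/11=-44833/31768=-1.41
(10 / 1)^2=100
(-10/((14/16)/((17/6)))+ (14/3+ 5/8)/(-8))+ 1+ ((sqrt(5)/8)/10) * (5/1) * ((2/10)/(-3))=-32.05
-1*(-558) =558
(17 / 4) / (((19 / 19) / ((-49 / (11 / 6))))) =-2499 / 22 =-113.59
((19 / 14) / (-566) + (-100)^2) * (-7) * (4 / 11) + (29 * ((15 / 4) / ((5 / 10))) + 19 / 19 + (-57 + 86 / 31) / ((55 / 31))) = -786549351 / 31130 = -25266.60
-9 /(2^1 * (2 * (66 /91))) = -273 /88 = -3.10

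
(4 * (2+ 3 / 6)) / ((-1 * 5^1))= -2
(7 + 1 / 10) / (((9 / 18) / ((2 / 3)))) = 142 / 15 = 9.47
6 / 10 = 3 / 5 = 0.60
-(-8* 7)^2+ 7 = -3129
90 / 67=1.34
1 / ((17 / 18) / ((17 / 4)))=9 / 2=4.50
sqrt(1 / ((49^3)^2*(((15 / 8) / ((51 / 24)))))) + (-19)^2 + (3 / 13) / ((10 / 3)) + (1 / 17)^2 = sqrt(255) / 1764735 + 13565501 / 37570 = 361.07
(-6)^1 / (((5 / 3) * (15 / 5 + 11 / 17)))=-153 / 155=-0.99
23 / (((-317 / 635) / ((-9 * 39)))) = 5126355 / 317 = 16171.47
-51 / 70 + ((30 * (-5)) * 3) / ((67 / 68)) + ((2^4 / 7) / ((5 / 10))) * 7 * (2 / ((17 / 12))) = -32870169 / 79730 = -412.27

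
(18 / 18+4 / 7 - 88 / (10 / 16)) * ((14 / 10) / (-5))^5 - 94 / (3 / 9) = -13757831177 / 48828125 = -281.76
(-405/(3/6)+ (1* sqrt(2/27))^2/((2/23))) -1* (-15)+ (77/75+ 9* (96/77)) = -40639289/51975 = -781.90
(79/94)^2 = 6241/8836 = 0.71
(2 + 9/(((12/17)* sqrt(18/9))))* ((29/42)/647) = 29/13587 + 493* sqrt(2)/72464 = 0.01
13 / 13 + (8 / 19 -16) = -277 / 19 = -14.58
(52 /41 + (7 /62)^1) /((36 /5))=17555 /91512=0.19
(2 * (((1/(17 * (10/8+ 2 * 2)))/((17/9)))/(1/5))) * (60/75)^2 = 384/10115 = 0.04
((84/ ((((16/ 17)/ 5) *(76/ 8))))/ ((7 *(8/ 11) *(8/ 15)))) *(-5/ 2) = -210375/ 4864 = -43.25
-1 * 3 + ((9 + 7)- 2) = 11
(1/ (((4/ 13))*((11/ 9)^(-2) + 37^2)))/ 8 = 1573/ 5303360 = 0.00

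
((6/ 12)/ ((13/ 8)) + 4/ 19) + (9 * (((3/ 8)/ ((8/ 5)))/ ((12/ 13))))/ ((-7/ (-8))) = 173167/ 55328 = 3.13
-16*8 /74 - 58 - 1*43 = -3801 /37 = -102.73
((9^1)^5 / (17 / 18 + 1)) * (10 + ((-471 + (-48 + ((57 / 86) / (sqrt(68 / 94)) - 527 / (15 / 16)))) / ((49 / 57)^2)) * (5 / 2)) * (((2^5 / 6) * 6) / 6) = -49643649770832 / 84035 + 131225537484 * sqrt(1598) / 12285917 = -590322713.12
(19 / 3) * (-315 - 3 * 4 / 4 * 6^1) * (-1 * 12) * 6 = 151848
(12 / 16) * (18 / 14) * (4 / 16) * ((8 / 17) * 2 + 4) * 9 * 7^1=5103 / 68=75.04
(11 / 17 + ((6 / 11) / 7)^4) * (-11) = -386705483 / 54327427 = -7.12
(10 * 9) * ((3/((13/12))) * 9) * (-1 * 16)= -466560/13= -35889.23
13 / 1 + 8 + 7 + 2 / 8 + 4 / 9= 1033 / 36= 28.69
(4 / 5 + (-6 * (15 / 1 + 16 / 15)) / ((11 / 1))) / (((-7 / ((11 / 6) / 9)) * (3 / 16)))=1168 / 945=1.24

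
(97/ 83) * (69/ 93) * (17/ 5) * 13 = 493051/ 12865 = 38.32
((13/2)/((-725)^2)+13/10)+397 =398.30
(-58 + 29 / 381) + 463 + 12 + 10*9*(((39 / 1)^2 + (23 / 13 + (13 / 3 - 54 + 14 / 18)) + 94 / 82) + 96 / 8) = 27262444168 / 203073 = 134249.48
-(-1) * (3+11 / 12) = 47 / 12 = 3.92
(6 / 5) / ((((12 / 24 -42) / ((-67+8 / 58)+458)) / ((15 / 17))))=-408348 / 40919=-9.98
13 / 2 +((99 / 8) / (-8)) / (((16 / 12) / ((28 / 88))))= 3139 / 512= 6.13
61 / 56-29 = -1563 / 56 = -27.91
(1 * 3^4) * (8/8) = 81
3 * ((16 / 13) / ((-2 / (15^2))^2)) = 607500 / 13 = 46730.77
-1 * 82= -82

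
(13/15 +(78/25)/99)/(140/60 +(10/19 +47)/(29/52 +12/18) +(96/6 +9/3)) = 2689089/180086500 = 0.01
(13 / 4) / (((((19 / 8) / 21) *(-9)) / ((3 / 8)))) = -91 / 76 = -1.20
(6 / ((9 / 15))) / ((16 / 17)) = 85 / 8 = 10.62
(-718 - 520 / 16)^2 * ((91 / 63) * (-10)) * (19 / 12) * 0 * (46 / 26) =0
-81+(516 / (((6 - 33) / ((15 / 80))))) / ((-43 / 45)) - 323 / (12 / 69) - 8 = -1942.50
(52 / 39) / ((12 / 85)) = 85 / 9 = 9.44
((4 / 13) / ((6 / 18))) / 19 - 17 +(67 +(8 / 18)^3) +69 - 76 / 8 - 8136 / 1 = -2890502227 / 360126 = -8026.36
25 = 25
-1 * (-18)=18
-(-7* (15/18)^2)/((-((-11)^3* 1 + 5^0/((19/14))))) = 133/36396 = 0.00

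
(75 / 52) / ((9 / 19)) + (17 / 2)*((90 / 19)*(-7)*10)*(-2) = 16716625 / 2964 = 5639.89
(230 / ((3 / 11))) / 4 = 210.83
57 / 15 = 19 / 5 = 3.80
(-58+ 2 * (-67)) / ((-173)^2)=-192 / 29929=-0.01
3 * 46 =138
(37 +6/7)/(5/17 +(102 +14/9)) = 40545/111223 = 0.36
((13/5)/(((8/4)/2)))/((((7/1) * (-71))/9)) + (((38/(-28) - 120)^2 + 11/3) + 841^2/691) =2272452897287/144239340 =15754.74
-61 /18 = -3.39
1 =1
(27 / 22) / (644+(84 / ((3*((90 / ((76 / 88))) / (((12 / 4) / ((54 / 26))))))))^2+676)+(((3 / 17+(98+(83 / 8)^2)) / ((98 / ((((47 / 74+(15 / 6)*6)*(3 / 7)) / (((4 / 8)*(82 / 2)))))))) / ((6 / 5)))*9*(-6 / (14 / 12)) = -2749174942134034594665 / 103830641759844387136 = -26.48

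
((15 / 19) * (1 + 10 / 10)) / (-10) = -0.16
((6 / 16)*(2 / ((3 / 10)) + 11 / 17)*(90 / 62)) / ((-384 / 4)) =-5595 / 134912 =-0.04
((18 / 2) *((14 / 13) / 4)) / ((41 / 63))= 3969 / 1066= 3.72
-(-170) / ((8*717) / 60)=425 / 239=1.78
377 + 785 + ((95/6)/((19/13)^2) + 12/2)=133997/114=1175.41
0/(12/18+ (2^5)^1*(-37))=0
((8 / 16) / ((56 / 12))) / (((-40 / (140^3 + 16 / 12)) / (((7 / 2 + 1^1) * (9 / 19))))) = -166698081 / 10640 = -15667.11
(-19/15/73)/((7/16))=-304/7665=-0.04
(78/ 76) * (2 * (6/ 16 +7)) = 2301/ 152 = 15.14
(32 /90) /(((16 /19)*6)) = 19 /270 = 0.07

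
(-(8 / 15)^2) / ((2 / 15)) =-32 / 15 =-2.13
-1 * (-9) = 9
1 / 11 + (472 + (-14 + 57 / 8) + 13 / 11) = 41043 / 88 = 466.40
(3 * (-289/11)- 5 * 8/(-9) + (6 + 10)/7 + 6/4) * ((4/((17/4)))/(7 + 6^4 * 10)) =-46040/8986131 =-0.01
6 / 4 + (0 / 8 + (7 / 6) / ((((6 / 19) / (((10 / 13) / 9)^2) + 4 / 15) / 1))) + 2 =874377 / 247922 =3.53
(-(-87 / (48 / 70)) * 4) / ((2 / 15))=15225 / 4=3806.25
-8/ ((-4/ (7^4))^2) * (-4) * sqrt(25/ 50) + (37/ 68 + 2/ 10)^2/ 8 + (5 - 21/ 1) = -14732791/ 924800 + 5764801 * sqrt(2) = 8152643.83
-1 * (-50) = 50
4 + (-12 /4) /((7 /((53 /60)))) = 507 /140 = 3.62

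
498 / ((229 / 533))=265434 / 229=1159.10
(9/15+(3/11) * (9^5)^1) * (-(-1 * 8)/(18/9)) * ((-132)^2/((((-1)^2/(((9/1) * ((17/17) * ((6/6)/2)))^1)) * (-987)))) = -8418339072/1645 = -5117531.35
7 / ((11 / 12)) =84 / 11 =7.64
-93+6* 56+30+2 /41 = 11195 /41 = 273.05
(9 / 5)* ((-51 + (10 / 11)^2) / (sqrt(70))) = -54639* sqrt(70) / 42350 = -10.79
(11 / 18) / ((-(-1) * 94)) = 0.01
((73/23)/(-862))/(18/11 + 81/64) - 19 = -384818617/20252259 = -19.00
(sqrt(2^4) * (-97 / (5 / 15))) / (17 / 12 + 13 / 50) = -349200 / 503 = -694.23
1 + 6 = 7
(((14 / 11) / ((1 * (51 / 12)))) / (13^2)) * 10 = 560 / 31603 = 0.02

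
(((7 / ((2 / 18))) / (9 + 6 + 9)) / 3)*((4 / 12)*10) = 35 / 12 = 2.92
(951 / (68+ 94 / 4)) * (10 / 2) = 3170 / 61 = 51.97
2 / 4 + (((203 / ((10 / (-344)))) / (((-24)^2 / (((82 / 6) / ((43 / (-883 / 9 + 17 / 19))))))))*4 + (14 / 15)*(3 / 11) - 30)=746135647 / 507870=1469.15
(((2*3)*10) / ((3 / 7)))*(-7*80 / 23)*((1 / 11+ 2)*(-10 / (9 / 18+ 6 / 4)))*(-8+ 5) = -1176000 / 11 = -106909.09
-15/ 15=-1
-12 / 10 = -6 / 5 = -1.20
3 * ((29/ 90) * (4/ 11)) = 0.35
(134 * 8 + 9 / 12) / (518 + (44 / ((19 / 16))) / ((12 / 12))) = 81529 / 42184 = 1.93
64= 64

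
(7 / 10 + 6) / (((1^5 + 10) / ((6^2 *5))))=1206 / 11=109.64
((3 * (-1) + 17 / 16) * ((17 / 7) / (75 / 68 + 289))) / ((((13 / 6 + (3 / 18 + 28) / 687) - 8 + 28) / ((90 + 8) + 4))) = -941689449 / 12640667060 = -0.07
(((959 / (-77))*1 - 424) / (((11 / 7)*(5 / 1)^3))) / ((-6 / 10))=33607 / 9075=3.70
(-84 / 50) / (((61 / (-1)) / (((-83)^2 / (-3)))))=-96446 / 1525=-63.24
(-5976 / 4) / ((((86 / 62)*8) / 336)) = -1945188 / 43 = -45236.93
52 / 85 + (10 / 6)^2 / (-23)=8639 / 17595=0.49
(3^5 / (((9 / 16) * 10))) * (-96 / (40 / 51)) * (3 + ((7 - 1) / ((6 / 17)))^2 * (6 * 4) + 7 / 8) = -917395956 / 25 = -36695838.24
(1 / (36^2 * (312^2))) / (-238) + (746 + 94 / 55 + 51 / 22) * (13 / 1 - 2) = 1238599475463163 / 150127810560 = 8250.30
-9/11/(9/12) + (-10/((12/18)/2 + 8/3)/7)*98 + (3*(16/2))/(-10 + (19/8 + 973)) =-12165112/254859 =-47.73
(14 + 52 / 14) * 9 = 1116 / 7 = 159.43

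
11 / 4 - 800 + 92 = -2821 / 4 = -705.25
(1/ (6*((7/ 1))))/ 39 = 1/ 1638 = 0.00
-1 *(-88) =88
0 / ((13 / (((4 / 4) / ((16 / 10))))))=0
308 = 308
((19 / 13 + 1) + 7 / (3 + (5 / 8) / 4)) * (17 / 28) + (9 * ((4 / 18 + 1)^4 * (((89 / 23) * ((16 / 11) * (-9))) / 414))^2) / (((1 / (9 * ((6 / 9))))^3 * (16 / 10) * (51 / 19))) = 850172950107671104 / 23236894605713607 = 36.59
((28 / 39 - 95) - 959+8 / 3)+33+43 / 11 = -144960 / 143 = -1013.71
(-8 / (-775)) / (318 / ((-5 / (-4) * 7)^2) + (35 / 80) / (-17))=106624 / 42636191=0.00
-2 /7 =-0.29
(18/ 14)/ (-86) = -9/ 602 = -0.01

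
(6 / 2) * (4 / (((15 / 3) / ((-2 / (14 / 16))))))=-5.49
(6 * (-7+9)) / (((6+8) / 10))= 60 / 7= 8.57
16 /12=4 /3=1.33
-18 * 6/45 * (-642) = 7704/5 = 1540.80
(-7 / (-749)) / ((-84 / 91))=-13 / 1284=-0.01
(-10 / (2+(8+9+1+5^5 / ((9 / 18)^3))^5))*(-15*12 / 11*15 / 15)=60 / 3593638367536478759509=0.00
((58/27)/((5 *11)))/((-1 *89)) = -58/132165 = -0.00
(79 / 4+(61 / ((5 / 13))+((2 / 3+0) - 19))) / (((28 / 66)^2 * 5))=3485163 / 19600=177.81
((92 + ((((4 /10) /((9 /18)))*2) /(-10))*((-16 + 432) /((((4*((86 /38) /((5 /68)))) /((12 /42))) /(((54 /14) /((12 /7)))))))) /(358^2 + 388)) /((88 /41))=3004439 /9044758030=0.00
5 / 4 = 1.25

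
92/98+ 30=1516/49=30.94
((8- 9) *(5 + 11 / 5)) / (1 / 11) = -396 / 5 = -79.20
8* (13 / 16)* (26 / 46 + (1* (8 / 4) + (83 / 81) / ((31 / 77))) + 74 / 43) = 44.40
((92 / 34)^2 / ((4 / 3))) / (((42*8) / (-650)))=-171925 / 16184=-10.62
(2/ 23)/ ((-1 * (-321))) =2/ 7383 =0.00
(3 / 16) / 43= 3 / 688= 0.00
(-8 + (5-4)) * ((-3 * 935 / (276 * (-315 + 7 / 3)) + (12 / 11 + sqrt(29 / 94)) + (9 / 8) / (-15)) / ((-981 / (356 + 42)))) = 1393 * sqrt(2726) / 46107 + 27506576 / 9238295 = 4.55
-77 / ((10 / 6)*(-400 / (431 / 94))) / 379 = 99561 / 71252000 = 0.00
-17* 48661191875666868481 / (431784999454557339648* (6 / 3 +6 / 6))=-0.64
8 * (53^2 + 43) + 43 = 22859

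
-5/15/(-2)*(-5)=-5/6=-0.83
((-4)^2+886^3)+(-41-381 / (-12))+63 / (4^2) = 695506466.69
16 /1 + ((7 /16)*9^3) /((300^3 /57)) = 16.00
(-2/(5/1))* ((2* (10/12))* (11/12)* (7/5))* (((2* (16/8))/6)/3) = -0.19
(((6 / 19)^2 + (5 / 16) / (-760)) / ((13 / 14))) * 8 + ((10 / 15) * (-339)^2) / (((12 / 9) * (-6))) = -9575.89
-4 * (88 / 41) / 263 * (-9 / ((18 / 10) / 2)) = 3520 / 10783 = 0.33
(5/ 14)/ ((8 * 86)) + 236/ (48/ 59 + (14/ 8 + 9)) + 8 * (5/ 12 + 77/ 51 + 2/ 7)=17028366813/ 446857376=38.11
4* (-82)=-328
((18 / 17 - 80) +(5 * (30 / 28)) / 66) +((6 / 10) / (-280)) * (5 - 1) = -78.87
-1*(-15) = 15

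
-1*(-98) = 98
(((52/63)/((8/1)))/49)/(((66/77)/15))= 65/1764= 0.04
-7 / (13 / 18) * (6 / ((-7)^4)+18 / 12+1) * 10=-1081530 / 4459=-242.55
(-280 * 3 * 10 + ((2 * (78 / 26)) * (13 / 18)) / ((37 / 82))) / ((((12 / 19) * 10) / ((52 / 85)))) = -115019749 / 141525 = -812.72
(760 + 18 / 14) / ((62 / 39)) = 207831 / 434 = 478.87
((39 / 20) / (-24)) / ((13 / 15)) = -3 / 32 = -0.09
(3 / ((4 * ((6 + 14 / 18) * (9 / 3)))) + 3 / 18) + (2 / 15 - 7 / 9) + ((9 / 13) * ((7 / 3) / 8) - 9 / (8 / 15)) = -610712 / 35685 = -17.11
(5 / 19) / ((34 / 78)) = 195 / 323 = 0.60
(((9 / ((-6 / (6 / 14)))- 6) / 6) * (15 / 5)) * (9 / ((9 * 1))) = -93 / 28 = -3.32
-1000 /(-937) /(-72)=-125 /8433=-0.01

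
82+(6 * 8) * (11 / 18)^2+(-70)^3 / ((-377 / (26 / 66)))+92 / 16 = 15988747 / 34452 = 464.09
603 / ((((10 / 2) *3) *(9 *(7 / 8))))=536 / 105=5.10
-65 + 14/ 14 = -64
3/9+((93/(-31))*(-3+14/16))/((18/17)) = 305/48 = 6.35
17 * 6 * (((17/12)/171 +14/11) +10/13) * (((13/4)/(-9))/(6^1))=-12.59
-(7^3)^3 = -40353607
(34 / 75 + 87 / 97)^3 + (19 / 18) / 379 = 719271267564011 / 291855712781250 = 2.46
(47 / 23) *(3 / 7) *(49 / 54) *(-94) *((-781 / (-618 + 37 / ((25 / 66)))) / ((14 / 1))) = -8.01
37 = 37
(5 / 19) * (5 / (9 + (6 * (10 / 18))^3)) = 675 / 23617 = 0.03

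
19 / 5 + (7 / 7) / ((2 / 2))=24 / 5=4.80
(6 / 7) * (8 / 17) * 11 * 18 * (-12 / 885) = -38016 / 35105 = -1.08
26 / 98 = 13 / 49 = 0.27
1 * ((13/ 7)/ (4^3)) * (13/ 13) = 0.03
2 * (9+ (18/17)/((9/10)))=346/17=20.35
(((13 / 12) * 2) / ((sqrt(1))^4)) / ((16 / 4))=13 / 24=0.54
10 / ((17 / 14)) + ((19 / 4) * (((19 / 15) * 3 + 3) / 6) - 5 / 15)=13.29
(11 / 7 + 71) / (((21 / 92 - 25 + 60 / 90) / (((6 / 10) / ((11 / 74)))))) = -31126176 / 2561405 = -12.15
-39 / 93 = -13 / 31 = -0.42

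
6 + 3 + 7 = 16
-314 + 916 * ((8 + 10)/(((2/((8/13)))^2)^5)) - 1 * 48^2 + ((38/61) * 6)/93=-682444317775191730/260690408086459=-2617.83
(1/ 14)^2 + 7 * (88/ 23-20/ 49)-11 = 58291/ 4508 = 12.93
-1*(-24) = 24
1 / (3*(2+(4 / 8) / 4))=8 / 51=0.16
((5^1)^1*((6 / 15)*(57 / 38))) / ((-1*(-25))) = 0.12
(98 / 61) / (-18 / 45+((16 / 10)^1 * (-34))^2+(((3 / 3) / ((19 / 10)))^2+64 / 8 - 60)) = 442225 / 800253327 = 0.00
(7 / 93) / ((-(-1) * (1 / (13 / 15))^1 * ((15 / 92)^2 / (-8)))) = -6161792 / 313875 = -19.63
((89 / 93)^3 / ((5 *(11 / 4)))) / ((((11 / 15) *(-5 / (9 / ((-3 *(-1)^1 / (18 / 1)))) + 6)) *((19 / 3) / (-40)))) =-2030310720 / 21848153371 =-0.09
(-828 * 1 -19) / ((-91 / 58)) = 7018 / 13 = 539.85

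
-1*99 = -99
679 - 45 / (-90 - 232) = 218683 / 322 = 679.14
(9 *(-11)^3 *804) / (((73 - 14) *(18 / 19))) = -10166178 / 59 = -172308.10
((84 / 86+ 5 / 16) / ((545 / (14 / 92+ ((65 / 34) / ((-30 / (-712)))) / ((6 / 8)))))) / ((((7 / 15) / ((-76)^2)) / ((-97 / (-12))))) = 13257901540913 / 923638968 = 14353.99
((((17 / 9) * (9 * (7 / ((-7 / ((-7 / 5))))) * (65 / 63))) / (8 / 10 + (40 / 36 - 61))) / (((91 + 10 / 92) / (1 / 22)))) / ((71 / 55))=-127075 / 791214699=-0.00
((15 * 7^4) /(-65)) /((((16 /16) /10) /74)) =-5330220 /13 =-410016.92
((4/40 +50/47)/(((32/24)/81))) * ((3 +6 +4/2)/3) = 487377/1880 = 259.24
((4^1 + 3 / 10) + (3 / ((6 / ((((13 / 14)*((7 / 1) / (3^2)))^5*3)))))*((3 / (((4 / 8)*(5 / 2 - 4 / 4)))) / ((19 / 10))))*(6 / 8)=73606369 / 19945440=3.69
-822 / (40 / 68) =-6987 / 5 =-1397.40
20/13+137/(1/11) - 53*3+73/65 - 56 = 84153/65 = 1294.66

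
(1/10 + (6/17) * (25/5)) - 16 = -14.14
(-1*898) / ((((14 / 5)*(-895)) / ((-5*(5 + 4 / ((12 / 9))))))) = -17960 / 1253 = -14.33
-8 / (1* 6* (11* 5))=-4 / 165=-0.02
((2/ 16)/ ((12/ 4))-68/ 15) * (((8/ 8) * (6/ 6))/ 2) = -539/ 240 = -2.25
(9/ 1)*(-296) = -2664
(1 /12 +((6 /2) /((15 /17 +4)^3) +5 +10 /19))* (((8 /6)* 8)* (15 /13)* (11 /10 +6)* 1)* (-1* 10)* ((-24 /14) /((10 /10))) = 8345920098400 /988619723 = 8441.99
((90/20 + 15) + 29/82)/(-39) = -814/1599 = -0.51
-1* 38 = -38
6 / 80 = 3 / 40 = 0.08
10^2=100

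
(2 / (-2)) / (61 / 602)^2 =-362404 / 3721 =-97.39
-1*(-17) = 17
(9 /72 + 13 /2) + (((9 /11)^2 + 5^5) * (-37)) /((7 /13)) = -1455291797 /6776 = -214771.52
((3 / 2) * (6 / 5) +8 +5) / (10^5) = 0.00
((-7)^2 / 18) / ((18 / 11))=539 / 324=1.66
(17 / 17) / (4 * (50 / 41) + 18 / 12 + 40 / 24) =246 / 1979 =0.12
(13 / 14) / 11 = 13 / 154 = 0.08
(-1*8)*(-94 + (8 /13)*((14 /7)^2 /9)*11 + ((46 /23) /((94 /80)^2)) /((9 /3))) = 187137712 /258453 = 724.07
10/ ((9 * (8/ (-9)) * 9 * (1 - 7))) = 5/ 216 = 0.02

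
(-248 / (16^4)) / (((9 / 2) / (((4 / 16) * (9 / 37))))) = -31 / 606208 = -0.00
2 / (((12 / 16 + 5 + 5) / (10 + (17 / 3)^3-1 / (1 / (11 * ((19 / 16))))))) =77285 / 2322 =33.28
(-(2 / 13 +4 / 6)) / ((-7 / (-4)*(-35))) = 128 / 9555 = 0.01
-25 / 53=-0.47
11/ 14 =0.79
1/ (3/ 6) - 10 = -8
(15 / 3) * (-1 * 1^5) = -5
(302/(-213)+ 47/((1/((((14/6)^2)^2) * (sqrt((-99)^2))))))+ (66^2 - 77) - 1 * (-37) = 90890525/639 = 142238.69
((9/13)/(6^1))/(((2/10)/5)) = 75/26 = 2.88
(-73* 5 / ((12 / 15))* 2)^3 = -6078390625 / 8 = -759798828.12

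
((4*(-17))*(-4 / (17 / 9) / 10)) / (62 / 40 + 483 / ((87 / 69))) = 8352 / 223079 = 0.04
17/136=1/8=0.12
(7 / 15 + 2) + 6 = 127 / 15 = 8.47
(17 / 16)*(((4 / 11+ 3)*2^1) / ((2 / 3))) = 1887 / 176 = 10.72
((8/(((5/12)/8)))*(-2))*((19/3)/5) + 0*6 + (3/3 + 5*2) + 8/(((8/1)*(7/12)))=-65871/175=-376.41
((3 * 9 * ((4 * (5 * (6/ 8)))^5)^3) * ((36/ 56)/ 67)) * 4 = 212816430725097656250/ 469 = 453766376812574960.02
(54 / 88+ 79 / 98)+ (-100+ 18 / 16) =-420227 / 4312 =-97.46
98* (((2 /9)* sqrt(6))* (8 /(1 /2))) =3136* sqrt(6) /9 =853.51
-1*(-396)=396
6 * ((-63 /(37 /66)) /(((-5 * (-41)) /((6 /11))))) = -13608 /7585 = -1.79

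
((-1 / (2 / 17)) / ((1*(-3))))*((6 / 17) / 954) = 1 / 954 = 0.00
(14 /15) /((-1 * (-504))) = 1 /540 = 0.00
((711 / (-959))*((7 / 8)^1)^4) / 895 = -243873 / 502231040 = -0.00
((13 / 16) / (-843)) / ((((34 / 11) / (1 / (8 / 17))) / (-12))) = 143 / 17984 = 0.01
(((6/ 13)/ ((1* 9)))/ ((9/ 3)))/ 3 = 2/ 351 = 0.01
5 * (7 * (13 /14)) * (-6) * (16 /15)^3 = -53248 /225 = -236.66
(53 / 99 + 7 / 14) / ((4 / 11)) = 205 / 72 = 2.85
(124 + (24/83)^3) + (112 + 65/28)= 3815921723/16010036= 238.35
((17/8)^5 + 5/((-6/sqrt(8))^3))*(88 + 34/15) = 3864.03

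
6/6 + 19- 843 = -823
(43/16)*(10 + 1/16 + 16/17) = 128699/4352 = 29.57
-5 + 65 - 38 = 22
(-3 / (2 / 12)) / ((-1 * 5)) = 18 / 5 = 3.60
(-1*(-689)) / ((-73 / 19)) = -179.33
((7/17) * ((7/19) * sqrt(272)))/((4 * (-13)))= -49 * sqrt(17)/4199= -0.05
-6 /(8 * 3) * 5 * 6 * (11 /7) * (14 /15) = -11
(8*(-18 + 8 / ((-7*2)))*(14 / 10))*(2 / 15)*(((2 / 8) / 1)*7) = -728 / 15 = -48.53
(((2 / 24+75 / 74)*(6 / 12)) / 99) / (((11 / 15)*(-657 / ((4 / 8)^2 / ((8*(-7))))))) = 2435 / 47438721792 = 0.00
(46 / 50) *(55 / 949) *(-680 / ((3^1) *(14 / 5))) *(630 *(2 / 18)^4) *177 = -50751800 / 691821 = -73.36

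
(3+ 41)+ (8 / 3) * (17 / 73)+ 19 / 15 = 16749 / 365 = 45.89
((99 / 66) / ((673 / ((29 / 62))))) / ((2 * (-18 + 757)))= 87 / 123342056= 0.00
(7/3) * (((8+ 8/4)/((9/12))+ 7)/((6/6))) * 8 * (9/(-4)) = -854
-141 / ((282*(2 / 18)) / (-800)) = 3600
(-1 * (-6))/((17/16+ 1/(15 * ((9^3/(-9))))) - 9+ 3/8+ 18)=116640/202889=0.57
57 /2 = 28.50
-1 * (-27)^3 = 19683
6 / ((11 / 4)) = 2.18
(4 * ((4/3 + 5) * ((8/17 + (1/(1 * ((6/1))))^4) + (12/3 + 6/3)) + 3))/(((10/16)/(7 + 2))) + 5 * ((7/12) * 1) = 2536.47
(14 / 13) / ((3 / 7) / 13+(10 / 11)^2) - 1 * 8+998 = 9380228 / 9463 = 991.25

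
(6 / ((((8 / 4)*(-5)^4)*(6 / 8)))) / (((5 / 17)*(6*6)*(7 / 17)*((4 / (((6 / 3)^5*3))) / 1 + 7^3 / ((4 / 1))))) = 2312 / 135121875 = 0.00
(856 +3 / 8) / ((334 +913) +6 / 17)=116467 / 169640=0.69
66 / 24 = 11 / 4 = 2.75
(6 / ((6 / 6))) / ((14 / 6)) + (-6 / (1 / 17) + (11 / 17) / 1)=-11755 / 119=-98.78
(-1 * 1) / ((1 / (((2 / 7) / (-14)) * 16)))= 16 / 49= 0.33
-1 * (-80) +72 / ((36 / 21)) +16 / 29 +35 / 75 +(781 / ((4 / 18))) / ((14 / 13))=41247359 / 12180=3386.48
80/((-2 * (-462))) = 20/231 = 0.09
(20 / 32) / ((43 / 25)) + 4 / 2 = 2.36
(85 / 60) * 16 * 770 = 52360 / 3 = 17453.33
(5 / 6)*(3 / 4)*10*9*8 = 450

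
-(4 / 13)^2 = -16 / 169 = -0.09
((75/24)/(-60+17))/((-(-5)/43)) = -5/8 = -0.62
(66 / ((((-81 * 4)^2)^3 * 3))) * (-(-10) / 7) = 55 / 2024454917495808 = 0.00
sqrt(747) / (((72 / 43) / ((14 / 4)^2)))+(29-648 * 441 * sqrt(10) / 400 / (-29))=29+35721 * sqrt(10) / 1450+2107 * sqrt(83) / 96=306.86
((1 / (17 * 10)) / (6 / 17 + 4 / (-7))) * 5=-7 / 52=-0.13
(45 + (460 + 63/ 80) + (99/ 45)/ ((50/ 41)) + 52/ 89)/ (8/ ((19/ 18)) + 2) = 132203881/ 2492000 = 53.05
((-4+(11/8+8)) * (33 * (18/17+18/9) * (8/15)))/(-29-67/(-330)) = -2904/289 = -10.05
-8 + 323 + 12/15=1579/5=315.80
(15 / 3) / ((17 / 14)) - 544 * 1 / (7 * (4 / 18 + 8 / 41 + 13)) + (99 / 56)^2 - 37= -9383106433 / 263947712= -35.55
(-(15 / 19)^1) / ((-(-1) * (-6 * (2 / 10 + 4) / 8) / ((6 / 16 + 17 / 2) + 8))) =1125 / 266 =4.23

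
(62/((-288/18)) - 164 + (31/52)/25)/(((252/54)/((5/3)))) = -59.95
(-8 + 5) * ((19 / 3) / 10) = -19 / 10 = -1.90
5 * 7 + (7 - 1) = 41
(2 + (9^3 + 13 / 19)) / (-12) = -2317 / 38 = -60.97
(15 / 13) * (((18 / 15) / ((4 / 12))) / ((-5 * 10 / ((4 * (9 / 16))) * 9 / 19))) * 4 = -513 / 325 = -1.58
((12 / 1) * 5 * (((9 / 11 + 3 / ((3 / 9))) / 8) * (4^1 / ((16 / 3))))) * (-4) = -220.91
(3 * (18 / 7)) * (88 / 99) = 48 / 7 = 6.86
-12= -12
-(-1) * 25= 25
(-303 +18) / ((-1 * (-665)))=-3 / 7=-0.43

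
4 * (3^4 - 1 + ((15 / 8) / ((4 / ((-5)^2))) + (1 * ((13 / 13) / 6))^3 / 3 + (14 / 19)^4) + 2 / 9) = 31157023387 / 84448008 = 368.95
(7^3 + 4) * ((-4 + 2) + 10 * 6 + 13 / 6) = 125267 / 6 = 20877.83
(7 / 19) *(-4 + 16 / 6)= -0.49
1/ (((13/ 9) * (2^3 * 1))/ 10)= 0.87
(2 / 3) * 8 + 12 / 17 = 308 / 51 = 6.04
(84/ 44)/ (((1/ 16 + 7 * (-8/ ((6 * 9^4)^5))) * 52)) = 248162267350270030686012/ 422466717036769218901945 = 0.59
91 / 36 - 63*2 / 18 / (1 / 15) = -3689 / 36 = -102.47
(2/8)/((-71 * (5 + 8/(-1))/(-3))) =-1/284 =-0.00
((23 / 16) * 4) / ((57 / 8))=46 / 57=0.81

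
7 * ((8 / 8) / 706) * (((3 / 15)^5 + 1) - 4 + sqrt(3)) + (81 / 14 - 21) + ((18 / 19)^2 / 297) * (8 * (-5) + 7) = -85544382311 / 5575193750 + 7 * sqrt(3) / 706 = -15.33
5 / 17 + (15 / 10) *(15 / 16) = 925 / 544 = 1.70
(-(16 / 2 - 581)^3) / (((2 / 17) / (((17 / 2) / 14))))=54370297413 / 56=970898168.09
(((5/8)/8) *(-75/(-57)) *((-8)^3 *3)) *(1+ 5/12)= -223.68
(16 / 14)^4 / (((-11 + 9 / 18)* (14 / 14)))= -8192 / 50421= -0.16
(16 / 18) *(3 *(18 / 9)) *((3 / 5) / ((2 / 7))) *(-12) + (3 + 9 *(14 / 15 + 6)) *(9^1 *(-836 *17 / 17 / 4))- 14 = -615829 / 5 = -123165.80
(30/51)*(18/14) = 90/119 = 0.76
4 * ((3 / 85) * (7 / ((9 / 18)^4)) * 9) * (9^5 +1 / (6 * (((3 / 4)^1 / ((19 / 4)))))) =714269472 / 85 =8403170.26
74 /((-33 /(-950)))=70300 /33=2130.30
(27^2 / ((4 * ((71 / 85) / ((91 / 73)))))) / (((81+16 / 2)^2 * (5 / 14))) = 0.10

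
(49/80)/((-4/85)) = -833/64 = -13.02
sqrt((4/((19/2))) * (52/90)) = 4 * sqrt(1235)/285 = 0.49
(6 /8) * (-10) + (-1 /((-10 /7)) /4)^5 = -767983193 /102400000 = -7.50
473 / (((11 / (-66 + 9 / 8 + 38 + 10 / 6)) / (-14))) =182105 / 12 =15175.42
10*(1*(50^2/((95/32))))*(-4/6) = -320000/57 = -5614.04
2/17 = 0.12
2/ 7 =0.29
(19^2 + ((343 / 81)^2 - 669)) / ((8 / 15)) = -9515695 / 17496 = -543.88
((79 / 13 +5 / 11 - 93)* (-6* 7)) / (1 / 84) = 43623720 / 143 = 305060.98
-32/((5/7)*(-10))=4.48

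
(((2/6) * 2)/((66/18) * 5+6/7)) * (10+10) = 280/403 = 0.69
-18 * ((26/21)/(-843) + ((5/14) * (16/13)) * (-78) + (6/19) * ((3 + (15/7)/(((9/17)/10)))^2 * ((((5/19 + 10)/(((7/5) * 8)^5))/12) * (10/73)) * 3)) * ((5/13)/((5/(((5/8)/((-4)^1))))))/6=-308320099044348747155/249394678457340788736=-1.24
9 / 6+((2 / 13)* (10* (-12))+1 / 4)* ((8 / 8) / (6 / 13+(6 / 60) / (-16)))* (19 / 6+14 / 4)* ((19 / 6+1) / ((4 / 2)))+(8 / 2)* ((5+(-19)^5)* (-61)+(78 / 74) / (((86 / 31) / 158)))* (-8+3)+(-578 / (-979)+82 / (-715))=-500464479351624979 / 165670830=-3020836434.22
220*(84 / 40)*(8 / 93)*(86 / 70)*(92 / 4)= 174064 / 155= 1122.99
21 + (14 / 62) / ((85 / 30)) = 11109 / 527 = 21.08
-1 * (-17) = 17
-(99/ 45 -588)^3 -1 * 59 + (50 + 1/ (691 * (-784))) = 13612948629937091/ 67718000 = 201024079.71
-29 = -29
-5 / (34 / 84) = -210 / 17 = -12.35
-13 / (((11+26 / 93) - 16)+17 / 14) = 16926 / 4565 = 3.71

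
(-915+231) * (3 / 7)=-2052 / 7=-293.14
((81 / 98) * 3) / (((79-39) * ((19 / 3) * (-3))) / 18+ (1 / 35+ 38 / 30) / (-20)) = -54675 / 932428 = -0.06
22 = 22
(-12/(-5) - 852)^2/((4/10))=9022752/5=1804550.40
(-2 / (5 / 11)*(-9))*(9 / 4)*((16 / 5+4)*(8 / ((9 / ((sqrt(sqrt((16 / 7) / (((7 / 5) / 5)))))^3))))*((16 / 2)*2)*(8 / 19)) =14598144*sqrt(35) / 4655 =18552.91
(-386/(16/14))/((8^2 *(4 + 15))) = -0.28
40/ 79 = 0.51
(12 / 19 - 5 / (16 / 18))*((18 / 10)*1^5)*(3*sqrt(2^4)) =-20493 / 190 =-107.86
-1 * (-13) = 13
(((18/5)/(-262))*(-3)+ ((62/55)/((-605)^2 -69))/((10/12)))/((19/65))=1766353524/12524386655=0.14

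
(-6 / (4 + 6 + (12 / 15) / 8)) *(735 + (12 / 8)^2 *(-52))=-37080 / 101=-367.13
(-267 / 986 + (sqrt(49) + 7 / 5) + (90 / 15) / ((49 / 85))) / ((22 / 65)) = 58214949 / 1062908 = 54.77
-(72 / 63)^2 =-64 / 49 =-1.31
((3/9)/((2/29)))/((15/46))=667/45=14.82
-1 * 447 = -447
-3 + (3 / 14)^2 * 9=-507 / 196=-2.59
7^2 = 49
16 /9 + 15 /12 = 109 /36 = 3.03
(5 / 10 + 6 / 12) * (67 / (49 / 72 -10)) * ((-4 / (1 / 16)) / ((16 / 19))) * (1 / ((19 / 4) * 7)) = 77184 / 4697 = 16.43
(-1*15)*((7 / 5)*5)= -105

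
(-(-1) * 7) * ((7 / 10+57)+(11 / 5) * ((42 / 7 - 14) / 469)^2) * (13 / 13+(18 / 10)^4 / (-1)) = -10762723144 / 2805625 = -3836.12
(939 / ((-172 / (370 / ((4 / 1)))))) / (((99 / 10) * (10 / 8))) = -57905 / 1419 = -40.81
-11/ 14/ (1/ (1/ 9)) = -11/ 126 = -0.09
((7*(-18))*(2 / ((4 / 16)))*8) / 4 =-2016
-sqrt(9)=-3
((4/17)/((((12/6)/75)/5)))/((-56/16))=-1500/119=-12.61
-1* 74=-74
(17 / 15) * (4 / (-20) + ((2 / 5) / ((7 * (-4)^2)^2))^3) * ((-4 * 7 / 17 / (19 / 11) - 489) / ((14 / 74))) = 7223494021636563313 / 12305550802944000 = 587.01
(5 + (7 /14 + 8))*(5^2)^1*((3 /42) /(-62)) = -675 /1736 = -0.39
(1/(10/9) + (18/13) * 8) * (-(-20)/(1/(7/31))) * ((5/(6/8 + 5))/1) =435960/9269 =47.03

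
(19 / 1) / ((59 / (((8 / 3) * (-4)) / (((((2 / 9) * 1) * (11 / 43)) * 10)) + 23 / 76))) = -77167 / 12980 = -5.95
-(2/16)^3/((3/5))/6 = -5/9216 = -0.00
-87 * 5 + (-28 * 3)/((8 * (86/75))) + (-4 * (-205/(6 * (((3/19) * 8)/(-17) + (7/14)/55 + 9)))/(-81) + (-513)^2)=3485900488222567/13268265588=262724.65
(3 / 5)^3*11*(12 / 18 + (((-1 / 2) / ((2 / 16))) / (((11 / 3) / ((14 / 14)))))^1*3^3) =-342 / 5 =-68.40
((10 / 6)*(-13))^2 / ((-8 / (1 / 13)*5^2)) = -13 / 72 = -0.18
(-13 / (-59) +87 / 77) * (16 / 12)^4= 1570304 / 367983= 4.27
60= 60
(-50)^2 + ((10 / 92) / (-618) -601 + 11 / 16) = 216017245 / 113712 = 1899.69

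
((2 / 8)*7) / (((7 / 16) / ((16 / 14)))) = 32 / 7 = 4.57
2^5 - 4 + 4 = 32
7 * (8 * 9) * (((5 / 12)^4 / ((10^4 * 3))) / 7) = 1 / 13824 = 0.00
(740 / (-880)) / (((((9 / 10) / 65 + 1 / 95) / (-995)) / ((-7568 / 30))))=-181866100 / 21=-8660290.48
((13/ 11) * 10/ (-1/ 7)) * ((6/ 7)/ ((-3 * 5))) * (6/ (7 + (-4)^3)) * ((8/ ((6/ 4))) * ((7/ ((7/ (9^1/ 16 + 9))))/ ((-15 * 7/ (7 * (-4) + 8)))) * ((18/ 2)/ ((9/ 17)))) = -120224/ 1463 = -82.18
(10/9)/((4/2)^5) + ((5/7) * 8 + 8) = 13859/1008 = 13.75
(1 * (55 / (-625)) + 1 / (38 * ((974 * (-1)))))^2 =165858264049 / 21404502250000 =0.01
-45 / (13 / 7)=-315 / 13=-24.23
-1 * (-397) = 397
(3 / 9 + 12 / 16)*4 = 4.33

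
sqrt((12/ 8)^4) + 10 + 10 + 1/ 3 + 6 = 343/ 12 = 28.58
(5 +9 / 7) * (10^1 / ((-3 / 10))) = -4400 / 21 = -209.52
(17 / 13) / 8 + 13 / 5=1437 / 520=2.76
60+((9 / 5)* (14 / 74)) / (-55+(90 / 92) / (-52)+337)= 356528076 / 5942015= 60.00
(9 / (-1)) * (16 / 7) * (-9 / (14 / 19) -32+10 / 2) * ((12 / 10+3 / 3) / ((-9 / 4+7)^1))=1739232 / 4655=373.63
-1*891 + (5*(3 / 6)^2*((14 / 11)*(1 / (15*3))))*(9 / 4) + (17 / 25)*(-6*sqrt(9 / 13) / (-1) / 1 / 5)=-78401 / 88 + 306*sqrt(13) / 1625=-890.24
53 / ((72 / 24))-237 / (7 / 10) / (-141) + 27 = 47.07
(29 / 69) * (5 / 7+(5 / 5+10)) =2378 / 483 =4.92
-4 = -4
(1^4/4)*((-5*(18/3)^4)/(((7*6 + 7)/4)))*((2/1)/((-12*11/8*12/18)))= 12960/539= 24.04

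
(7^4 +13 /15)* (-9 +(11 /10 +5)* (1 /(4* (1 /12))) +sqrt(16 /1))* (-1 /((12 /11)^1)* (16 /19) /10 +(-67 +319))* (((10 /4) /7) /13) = 646684586 /2925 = 221088.75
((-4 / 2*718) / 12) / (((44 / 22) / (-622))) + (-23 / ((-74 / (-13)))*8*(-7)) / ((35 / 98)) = 21006689 / 555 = 37849.89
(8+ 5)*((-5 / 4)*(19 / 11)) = -1235 / 44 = -28.07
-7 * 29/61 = -203/61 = -3.33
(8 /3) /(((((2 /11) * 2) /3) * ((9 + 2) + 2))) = 22 /13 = 1.69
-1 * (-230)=230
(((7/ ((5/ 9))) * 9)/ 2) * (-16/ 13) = -4536/ 65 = -69.78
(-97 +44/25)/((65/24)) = -57144/1625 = -35.17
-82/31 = -2.65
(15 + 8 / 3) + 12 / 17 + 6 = 24.37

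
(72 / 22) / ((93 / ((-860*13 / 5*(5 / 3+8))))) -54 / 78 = -3374957 / 4433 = -761.33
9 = 9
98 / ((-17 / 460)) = -45080 / 17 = -2651.76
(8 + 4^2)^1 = 24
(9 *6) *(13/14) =351/7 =50.14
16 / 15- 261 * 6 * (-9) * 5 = 1057066 / 15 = 70471.07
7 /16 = 0.44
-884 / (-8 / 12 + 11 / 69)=60996 / 35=1742.74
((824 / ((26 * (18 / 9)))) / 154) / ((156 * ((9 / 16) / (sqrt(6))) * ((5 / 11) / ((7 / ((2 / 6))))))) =412 * sqrt(6) / 7605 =0.13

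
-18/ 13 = -1.38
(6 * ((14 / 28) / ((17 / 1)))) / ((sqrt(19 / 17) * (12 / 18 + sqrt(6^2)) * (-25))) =-0.00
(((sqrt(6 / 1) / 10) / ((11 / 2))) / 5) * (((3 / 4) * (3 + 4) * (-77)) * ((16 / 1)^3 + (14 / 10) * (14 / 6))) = -3012961 * sqrt(6) / 500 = -14760.43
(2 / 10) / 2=1 / 10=0.10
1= 1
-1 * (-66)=66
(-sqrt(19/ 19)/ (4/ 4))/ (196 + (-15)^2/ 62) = -62/ 12377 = -0.01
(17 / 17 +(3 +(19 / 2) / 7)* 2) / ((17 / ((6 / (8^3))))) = 0.01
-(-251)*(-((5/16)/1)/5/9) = -251/144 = -1.74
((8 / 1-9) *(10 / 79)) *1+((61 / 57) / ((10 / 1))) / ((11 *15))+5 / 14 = 6012554 / 26004825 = 0.23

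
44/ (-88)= -1/ 2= -0.50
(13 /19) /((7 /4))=0.39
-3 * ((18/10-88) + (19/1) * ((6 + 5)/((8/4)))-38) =59.10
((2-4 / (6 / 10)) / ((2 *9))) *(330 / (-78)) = 1.10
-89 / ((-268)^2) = -89 / 71824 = -0.00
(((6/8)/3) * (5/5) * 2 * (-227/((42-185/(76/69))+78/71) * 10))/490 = 612446/33013995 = 0.02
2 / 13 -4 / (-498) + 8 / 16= 4285 / 6474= 0.66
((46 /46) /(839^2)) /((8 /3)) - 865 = -4871133317 /5631368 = -865.00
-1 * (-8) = 8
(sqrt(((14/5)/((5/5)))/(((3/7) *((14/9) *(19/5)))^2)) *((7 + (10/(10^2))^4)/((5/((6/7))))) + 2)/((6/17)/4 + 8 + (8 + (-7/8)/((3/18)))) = 10710153 *sqrt(70)/1225262500 + 136/737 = 0.26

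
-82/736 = -41/368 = -0.11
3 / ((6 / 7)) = 7 / 2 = 3.50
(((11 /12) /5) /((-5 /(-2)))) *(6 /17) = 11 /425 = 0.03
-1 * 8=-8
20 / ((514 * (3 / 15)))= 50 / 257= 0.19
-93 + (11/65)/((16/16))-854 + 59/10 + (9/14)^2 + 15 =-925.52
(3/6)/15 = 1/30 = 0.03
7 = 7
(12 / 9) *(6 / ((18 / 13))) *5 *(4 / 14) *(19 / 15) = 1976 / 189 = 10.46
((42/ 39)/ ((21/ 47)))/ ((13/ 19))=1786/ 507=3.52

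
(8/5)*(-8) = -12.80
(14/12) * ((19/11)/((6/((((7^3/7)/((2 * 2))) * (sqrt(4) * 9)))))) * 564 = 918897/22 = 41768.05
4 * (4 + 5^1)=36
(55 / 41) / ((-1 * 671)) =-5 / 2501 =-0.00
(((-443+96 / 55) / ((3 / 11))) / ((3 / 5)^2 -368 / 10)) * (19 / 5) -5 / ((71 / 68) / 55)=-18368219 / 194043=-94.66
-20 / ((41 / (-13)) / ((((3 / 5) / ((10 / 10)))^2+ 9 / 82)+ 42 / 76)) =1035372 / 159695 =6.48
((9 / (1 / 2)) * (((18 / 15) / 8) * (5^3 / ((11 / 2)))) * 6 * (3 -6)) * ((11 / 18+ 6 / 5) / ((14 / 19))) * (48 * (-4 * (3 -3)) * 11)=0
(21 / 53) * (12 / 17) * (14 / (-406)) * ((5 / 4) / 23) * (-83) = 26145 / 600967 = 0.04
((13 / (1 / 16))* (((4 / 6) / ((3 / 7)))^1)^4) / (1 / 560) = 4474695680 / 6561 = 682014.28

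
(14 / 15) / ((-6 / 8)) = -56 / 45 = -1.24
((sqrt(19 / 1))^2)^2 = 361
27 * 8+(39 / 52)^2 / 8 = 27657 / 128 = 216.07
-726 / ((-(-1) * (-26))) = 363 / 13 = 27.92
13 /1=13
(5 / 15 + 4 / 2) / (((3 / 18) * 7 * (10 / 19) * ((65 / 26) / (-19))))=-722 / 25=-28.88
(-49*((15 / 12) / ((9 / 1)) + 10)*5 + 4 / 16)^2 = 6169152.05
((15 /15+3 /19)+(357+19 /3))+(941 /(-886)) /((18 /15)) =36725677 /101004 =363.61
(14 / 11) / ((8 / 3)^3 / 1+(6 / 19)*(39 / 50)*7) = 0.06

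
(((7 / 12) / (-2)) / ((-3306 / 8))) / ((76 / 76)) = 7 / 9918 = 0.00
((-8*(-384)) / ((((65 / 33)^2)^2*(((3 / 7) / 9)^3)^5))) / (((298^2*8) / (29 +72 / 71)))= 587375125953931437.39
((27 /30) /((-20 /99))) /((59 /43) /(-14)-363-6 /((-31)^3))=7989678081 /651186212300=0.01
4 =4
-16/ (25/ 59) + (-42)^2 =43156/ 25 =1726.24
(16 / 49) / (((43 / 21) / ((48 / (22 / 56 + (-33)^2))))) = 0.01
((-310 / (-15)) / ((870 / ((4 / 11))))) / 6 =62 / 43065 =0.00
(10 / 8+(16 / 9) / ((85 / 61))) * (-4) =-7729 / 765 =-10.10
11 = 11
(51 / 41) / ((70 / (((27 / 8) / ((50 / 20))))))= 1377 / 57400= 0.02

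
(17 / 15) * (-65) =-221 / 3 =-73.67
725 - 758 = -33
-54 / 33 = -18 / 11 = -1.64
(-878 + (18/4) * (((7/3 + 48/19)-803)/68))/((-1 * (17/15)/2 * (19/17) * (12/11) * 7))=66143935/343672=192.46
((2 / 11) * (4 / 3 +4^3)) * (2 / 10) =392 / 165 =2.38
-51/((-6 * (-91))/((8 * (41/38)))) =-1394/1729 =-0.81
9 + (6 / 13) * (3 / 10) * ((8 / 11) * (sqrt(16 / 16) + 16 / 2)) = 9.91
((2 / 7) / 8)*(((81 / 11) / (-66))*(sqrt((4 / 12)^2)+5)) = -18 / 847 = -0.02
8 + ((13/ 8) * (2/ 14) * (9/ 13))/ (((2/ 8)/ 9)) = 193/ 14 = 13.79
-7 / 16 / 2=-0.22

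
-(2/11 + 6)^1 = -68/11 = -6.18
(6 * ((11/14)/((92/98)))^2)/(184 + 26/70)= 207515/9103032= 0.02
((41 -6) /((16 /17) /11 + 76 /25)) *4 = 163625 /3653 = 44.79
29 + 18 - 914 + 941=74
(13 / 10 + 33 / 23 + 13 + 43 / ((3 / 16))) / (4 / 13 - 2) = -2198261 / 15180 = -144.81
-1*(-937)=937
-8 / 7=-1.14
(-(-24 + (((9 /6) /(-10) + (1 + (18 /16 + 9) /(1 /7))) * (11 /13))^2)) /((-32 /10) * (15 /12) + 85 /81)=1240.19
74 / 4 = 18.50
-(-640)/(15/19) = 810.67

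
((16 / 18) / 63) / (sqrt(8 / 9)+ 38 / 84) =-304 / 32589+ 448 * sqrt(2) / 32589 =0.01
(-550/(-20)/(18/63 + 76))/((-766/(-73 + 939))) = -166705/409044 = -0.41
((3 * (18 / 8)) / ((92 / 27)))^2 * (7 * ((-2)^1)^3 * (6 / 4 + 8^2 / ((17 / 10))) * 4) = -4951435797 / 143888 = -34411.74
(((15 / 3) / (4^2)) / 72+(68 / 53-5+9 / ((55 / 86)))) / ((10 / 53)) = 34789999 / 633600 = 54.91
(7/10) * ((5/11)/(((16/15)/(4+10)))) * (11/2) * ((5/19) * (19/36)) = 1225/384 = 3.19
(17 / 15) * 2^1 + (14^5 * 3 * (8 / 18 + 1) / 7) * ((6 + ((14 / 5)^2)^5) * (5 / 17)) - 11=288970700969586541 / 99609375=2901039194.05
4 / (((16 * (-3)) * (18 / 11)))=-11 / 216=-0.05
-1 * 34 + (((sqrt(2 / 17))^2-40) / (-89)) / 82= -2108783 / 62033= -33.99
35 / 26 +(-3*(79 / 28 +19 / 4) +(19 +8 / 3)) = 0.30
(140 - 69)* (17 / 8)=1207 / 8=150.88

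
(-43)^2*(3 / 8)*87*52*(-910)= -2854513935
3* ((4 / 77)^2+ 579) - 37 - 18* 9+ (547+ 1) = 12367942 / 5929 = 2086.01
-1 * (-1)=1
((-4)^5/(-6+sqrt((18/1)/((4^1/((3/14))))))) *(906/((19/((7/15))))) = 4329472 *sqrt(21)/31065+121225216/31065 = 4540.97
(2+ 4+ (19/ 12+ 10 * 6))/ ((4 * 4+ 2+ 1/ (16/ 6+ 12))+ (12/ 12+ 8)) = 8921/ 3573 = 2.50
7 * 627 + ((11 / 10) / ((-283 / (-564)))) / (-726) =68314738 / 15565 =4389.00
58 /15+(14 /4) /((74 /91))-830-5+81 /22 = -20101261 /24420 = -823.15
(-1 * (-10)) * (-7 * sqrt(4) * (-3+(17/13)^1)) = 3080/13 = 236.92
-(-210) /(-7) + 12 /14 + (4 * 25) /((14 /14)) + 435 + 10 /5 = 3555 /7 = 507.86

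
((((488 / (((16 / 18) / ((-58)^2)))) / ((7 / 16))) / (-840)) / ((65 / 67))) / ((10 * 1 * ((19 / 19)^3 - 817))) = 3437167 / 5414500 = 0.63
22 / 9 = 2.44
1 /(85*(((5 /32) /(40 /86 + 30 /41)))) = 13504 /149855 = 0.09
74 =74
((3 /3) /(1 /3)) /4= 3 /4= 0.75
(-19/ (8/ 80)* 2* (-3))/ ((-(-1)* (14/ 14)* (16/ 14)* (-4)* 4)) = -1995/ 32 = -62.34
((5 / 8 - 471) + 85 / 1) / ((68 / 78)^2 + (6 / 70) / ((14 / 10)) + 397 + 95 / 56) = -229772907 / 238205225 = -0.96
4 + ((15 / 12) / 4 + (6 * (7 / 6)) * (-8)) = -827 / 16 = -51.69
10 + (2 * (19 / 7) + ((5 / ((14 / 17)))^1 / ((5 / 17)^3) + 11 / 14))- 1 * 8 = 43198 / 175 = 246.85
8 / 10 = 4 / 5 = 0.80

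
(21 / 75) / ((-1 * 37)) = -7 / 925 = -0.01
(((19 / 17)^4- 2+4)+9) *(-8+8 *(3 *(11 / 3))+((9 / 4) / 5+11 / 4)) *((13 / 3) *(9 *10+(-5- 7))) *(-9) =-1327545932544 / 417605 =-3178951.24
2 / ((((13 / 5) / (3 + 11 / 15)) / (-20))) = -2240 / 39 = -57.44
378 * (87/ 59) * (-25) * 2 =-27869.49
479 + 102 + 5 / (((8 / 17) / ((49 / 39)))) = 594.35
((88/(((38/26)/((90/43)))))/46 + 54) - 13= 821911/18791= 43.74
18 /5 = 3.60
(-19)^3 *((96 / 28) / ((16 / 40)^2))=-1028850 / 7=-146978.57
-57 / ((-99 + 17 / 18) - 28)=0.45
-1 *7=-7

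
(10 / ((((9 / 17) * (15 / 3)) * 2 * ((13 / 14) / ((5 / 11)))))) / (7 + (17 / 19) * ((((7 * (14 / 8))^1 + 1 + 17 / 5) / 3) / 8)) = 3617600 / 29815929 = 0.12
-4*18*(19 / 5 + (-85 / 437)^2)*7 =-1846926144 / 954845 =-1934.27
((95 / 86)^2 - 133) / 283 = -974643 / 2093068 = -0.47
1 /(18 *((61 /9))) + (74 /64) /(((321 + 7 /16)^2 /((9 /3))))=717805 /87214994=0.01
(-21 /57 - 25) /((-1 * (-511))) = -482 /9709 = -0.05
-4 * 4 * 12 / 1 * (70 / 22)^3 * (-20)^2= -3292800000 / 1331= -2473929.38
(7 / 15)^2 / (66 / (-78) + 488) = 637 / 1424925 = 0.00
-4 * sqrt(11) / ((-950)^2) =-sqrt(11) / 225625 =-0.00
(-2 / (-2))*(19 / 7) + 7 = 68 / 7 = 9.71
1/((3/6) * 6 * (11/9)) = 3/11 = 0.27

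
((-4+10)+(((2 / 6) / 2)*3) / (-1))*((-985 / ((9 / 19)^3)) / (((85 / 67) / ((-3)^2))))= -995851351 / 2754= -361601.80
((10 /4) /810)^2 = 1 /104976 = 0.00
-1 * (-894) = 894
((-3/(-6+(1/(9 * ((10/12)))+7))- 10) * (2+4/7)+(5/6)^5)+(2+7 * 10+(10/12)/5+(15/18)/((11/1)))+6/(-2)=377869985/10178784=37.12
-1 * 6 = -6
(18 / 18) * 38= 38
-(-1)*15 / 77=15 / 77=0.19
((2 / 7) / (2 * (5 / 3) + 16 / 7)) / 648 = 1 / 12744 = 0.00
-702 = -702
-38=-38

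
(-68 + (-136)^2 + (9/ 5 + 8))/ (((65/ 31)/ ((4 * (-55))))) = -125745796/ 65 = -1934550.71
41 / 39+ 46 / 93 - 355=-142442 / 403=-353.45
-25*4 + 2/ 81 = -8098/ 81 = -99.98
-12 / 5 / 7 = -12 / 35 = -0.34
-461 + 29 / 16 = -7347 / 16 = -459.19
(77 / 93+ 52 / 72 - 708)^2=155392851601 / 311364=499071.35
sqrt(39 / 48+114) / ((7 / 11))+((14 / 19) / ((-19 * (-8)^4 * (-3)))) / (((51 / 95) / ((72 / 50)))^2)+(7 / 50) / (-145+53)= -6377 / 4254080+11 * sqrt(1837) / 28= 16.84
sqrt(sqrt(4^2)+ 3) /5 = sqrt(7) /5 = 0.53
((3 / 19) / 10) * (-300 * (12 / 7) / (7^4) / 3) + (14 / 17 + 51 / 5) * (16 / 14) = 341929424 / 27143305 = 12.60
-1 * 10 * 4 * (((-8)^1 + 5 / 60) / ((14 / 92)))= 43700 / 21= 2080.95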